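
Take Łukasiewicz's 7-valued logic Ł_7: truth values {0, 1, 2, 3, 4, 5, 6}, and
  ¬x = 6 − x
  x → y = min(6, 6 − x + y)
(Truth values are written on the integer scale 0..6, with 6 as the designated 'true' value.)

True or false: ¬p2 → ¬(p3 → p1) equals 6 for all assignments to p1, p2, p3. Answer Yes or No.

Counterexample: take p1 = 0, p2 = 0, p3 = 0.
¬p2 = ¬0 = 6
p3 → p1 = 0 → 0 = 6
¬(p3 → p1) = ¬6 = 0
¬p2 → ¬(p3 → p1) = 6 → 0 = 0
This gives 0 ≠ 6.

No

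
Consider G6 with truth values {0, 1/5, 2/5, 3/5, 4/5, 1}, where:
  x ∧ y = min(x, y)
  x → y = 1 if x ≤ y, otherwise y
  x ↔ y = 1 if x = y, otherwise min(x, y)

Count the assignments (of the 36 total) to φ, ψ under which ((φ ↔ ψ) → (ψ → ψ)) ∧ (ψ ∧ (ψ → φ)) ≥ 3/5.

value 1: 1 assignment (counts)
value 4/5: 3 assignments (counts)
value 3/5: 5 assignments (counts)
value 2/5: 7 assignments
value 1/5: 9 assignments
value 0: 11 assignments
So 9 of the 36 assignments meet the threshold.

9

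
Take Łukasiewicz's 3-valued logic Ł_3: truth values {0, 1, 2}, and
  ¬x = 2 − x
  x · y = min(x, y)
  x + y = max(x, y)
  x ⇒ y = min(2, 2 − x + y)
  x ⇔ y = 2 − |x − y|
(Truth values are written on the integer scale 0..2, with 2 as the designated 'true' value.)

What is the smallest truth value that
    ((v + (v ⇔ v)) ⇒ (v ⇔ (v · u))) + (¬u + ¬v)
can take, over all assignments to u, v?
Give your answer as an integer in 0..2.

Take u = 1, v = 2:
v ⇔ v = 2 ⇔ 2 = 2
v + (v ⇔ v) = 2 + 2 = 2
v · u = 2 · 1 = 1
v ⇔ (v · u) = 2 ⇔ 1 = 1
(v + (v ⇔ v)) ⇒ (v ⇔ (v · u)) = 2 ⇒ 1 = 1
¬u = ¬1 = 1
¬v = ¬2 = 0
¬u + ¬v = 1 + 0 = 1
((v + (v ⇔ v)) ⇒ (v ⇔ (v · u))) + (¬u + ¬v) = 1 + 1 = 1
No assignment yields a value below 1, so this is the minimum.

1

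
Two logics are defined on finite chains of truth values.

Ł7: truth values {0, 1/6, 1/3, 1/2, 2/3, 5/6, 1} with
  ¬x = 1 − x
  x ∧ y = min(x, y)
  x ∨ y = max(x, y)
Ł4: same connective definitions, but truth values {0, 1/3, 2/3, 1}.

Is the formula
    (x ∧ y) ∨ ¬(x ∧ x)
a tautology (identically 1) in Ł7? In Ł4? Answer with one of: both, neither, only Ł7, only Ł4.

neither

In Ł7: at x = 1/6, y = 0 the value is 5/6 — not a tautology.
In Ł4: at x = 1/3, y = 0 the value is 2/3 — not a tautology.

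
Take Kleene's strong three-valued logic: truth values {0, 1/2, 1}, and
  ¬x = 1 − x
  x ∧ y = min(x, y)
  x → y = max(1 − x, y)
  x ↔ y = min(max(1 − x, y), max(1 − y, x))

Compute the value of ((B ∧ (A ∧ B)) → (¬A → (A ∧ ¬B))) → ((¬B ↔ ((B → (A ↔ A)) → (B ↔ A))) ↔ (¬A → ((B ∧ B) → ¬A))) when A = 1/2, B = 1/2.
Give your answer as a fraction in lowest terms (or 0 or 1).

1/2

A ∧ B = 1/2 ∧ 1/2 = 1/2
B ∧ (A ∧ B) = 1/2 ∧ 1/2 = 1/2
¬A = ¬1/2 = 1/2
¬B = ¬1/2 = 1/2
A ∧ ¬B = 1/2 ∧ 1/2 = 1/2
¬A → (A ∧ ¬B) = 1/2 → 1/2 = 1/2
(B ∧ (A ∧ B)) → (¬A → (A ∧ ¬B)) = 1/2 → 1/2 = 1/2
¬B = ¬1/2 = 1/2
A ↔ A = 1/2 ↔ 1/2 = 1/2
B → (A ↔ A) = 1/2 → 1/2 = 1/2
B ↔ A = 1/2 ↔ 1/2 = 1/2
(B → (A ↔ A)) → (B ↔ A) = 1/2 → 1/2 = 1/2
¬B ↔ ((B → (A ↔ A)) → (B ↔ A)) = 1/2 ↔ 1/2 = 1/2
¬A = ¬1/2 = 1/2
B ∧ B = 1/2 ∧ 1/2 = 1/2
¬A = ¬1/2 = 1/2
(B ∧ B) → ¬A = 1/2 → 1/2 = 1/2
¬A → ((B ∧ B) → ¬A) = 1/2 → 1/2 = 1/2
(¬B ↔ ((B → (A ↔ A)) → (B ↔ A))) ↔ (¬A → ((B ∧ B) → ¬A)) = 1/2 ↔ 1/2 = 1/2
((B ∧ (A ∧ B)) → (¬A → (A ∧ ¬B))) → ((¬B ↔ ((B → (A ↔ A)) → (B ↔ A))) ↔ (¬A → ((B ∧ B) → ¬A))) = 1/2 → 1/2 = 1/2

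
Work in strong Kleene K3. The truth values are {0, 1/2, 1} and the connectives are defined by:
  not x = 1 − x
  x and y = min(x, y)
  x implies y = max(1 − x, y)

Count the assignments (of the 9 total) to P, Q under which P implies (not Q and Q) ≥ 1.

3

P = 0, Q = 0 ↦ 1  ≥
P = 0, Q = 1/2 ↦ 1  ≥
P = 0, Q = 1 ↦ 1  ≥
P = 1/2, Q = 0 ↦ 1/2  <
P = 1/2, Q = 1/2 ↦ 1/2  <
P = 1/2, Q = 1 ↦ 1/2  <
P = 1, Q = 0 ↦ 0  <
P = 1, Q = 1/2 ↦ 1/2  <
P = 1, Q = 1 ↦ 0  <
So 3 of the 9 assignments meet the threshold.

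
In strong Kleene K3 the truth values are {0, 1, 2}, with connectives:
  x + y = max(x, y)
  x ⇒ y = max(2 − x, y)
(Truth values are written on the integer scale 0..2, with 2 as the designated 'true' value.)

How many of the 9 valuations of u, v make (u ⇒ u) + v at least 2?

u = 0, v = 0 ↦ 2  ≥
u = 0, v = 1 ↦ 2  ≥
u = 0, v = 2 ↦ 2  ≥
u = 1, v = 0 ↦ 1  <
u = 1, v = 1 ↦ 1  <
u = 1, v = 2 ↦ 2  ≥
u = 2, v = 0 ↦ 2  ≥
u = 2, v = 1 ↦ 2  ≥
u = 2, v = 2 ↦ 2  ≥
So 7 of the 9 assignments meet the threshold.

7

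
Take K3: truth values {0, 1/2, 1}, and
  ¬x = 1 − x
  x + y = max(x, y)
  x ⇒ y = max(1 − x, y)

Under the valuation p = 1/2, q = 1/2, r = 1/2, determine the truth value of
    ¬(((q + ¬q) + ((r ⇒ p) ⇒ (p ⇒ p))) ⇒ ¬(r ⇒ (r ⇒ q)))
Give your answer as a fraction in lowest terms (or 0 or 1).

1/2

¬q = ¬1/2 = 1/2
q + ¬q = 1/2 + 1/2 = 1/2
r ⇒ p = 1/2 ⇒ 1/2 = 1/2
p ⇒ p = 1/2 ⇒ 1/2 = 1/2
(r ⇒ p) ⇒ (p ⇒ p) = 1/2 ⇒ 1/2 = 1/2
(q + ¬q) + ((r ⇒ p) ⇒ (p ⇒ p)) = 1/2 + 1/2 = 1/2
r ⇒ q = 1/2 ⇒ 1/2 = 1/2
r ⇒ (r ⇒ q) = 1/2 ⇒ 1/2 = 1/2
¬(r ⇒ (r ⇒ q)) = ¬1/2 = 1/2
((q + ¬q) + ((r ⇒ p) ⇒ (p ⇒ p))) ⇒ ¬(r ⇒ (r ⇒ q)) = 1/2 ⇒ 1/2 = 1/2
¬(((q + ¬q) + ((r ⇒ p) ⇒ (p ⇒ p))) ⇒ ¬(r ⇒ (r ⇒ q))) = ¬1/2 = 1/2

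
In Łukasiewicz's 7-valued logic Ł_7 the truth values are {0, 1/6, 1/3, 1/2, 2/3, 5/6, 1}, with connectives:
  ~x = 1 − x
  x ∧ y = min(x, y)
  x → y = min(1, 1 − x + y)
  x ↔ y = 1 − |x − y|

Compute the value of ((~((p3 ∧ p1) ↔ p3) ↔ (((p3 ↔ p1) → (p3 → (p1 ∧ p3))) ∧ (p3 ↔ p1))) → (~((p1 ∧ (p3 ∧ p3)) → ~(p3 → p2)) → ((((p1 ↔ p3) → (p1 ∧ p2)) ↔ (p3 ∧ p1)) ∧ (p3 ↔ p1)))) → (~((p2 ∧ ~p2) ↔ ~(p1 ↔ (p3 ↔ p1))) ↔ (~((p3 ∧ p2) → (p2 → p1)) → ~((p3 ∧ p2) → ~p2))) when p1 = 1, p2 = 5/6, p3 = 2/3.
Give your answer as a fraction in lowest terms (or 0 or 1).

p3 ∧ p1 = 2/3 ∧ 1 = 2/3
(p3 ∧ p1) ↔ p3 = 2/3 ↔ 2/3 = 1
~((p3 ∧ p1) ↔ p3) = ~1 = 0
p3 ↔ p1 = 2/3 ↔ 1 = 2/3
p1 ∧ p3 = 1 ∧ 2/3 = 2/3
p3 → (p1 ∧ p3) = 2/3 → 2/3 = 1
(p3 ↔ p1) → (p3 → (p1 ∧ p3)) = 2/3 → 1 = 1
p3 ↔ p1 = 2/3 ↔ 1 = 2/3
((p3 ↔ p1) → (p3 → (p1 ∧ p3))) ∧ (p3 ↔ p1) = 1 ∧ 2/3 = 2/3
~((p3 ∧ p1) ↔ p3) ↔ (((p3 ↔ p1) → (p3 → (p1 ∧ p3))) ∧ (p3 ↔ p1)) = 0 ↔ 2/3 = 1/3
p3 ∧ p3 = 2/3 ∧ 2/3 = 2/3
p1 ∧ (p3 ∧ p3) = 1 ∧ 2/3 = 2/3
p3 → p2 = 2/3 → 5/6 = 1
~(p3 → p2) = ~1 = 0
(p1 ∧ (p3 ∧ p3)) → ~(p3 → p2) = 2/3 → 0 = 1/3
~((p1 ∧ (p3 ∧ p3)) → ~(p3 → p2)) = ~1/3 = 2/3
p1 ↔ p3 = 1 ↔ 2/3 = 2/3
p1 ∧ p2 = 1 ∧ 5/6 = 5/6
(p1 ↔ p3) → (p1 ∧ p2) = 2/3 → 5/6 = 1
p3 ∧ p1 = 2/3 ∧ 1 = 2/3
((p1 ↔ p3) → (p1 ∧ p2)) ↔ (p3 ∧ p1) = 1 ↔ 2/3 = 2/3
p3 ↔ p1 = 2/3 ↔ 1 = 2/3
(((p1 ↔ p3) → (p1 ∧ p2)) ↔ (p3 ∧ p1)) ∧ (p3 ↔ p1) = 2/3 ∧ 2/3 = 2/3
~((p1 ∧ (p3 ∧ p3)) → ~(p3 → p2)) → ((((p1 ↔ p3) → (p1 ∧ p2)) ↔ (p3 ∧ p1)) ∧ (p3 ↔ p1)) = 2/3 → 2/3 = 1
(~((p3 ∧ p1) ↔ p3) ↔ (((p3 ↔ p1) → (p3 → (p1 ∧ p3))) ∧ (p3 ↔ p1))) → (~((p1 ∧ (p3 ∧ p3)) → ~(p3 → p2)) → ((((p1 ↔ p3) → (p1 ∧ p2)) ↔ (p3 ∧ p1)) ∧ (p3 ↔ p1))) = 1/3 → 1 = 1
~p2 = ~5/6 = 1/6
p2 ∧ ~p2 = 5/6 ∧ 1/6 = 1/6
p3 ↔ p1 = 2/3 ↔ 1 = 2/3
p1 ↔ (p3 ↔ p1) = 1 ↔ 2/3 = 2/3
~(p1 ↔ (p3 ↔ p1)) = ~2/3 = 1/3
(p2 ∧ ~p2) ↔ ~(p1 ↔ (p3 ↔ p1)) = 1/6 ↔ 1/3 = 5/6
~((p2 ∧ ~p2) ↔ ~(p1 ↔ (p3 ↔ p1))) = ~5/6 = 1/6
p3 ∧ p2 = 2/3 ∧ 5/6 = 2/3
p2 → p1 = 5/6 → 1 = 1
(p3 ∧ p2) → (p2 → p1) = 2/3 → 1 = 1
~((p3 ∧ p2) → (p2 → p1)) = ~1 = 0
p3 ∧ p2 = 2/3 ∧ 5/6 = 2/3
~p2 = ~5/6 = 1/6
(p3 ∧ p2) → ~p2 = 2/3 → 1/6 = 1/2
~((p3 ∧ p2) → ~p2) = ~1/2 = 1/2
~((p3 ∧ p2) → (p2 → p1)) → ~((p3 ∧ p2) → ~p2) = 0 → 1/2 = 1
~((p2 ∧ ~p2) ↔ ~(p1 ↔ (p3 ↔ p1))) ↔ (~((p3 ∧ p2) → (p2 → p1)) → ~((p3 ∧ p2) → ~p2)) = 1/6 ↔ 1 = 1/6
((~((p3 ∧ p1) ↔ p3) ↔ (((p3 ↔ p1) → (p3 → (p1 ∧ p3))) ∧ (p3 ↔ p1))) → (~((p1 ∧ (p3 ∧ p3)) → ~(p3 → p2)) → ((((p1 ↔ p3) → (p1 ∧ p2)) ↔ (p3 ∧ p1)) ∧ (p3 ↔ p1)))) → (~((p2 ∧ ~p2) ↔ ~(p1 ↔ (p3 ↔ p1))) ↔ (~((p3 ∧ p2) → (p2 → p1)) → ~((p3 ∧ p2) → ~p2))) = 1 → 1/6 = 1/6

1/6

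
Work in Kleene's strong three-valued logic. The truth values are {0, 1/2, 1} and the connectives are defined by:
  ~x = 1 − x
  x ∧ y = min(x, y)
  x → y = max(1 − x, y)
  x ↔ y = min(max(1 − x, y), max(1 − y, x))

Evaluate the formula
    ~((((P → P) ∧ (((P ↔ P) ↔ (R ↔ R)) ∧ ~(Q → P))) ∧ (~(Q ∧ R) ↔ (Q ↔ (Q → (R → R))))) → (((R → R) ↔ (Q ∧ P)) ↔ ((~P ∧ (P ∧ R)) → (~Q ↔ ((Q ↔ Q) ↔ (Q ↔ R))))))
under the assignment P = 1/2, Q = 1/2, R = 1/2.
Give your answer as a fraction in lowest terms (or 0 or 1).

P → P = 1/2 → 1/2 = 1/2
P ↔ P = 1/2 ↔ 1/2 = 1/2
R ↔ R = 1/2 ↔ 1/2 = 1/2
(P ↔ P) ↔ (R ↔ R) = 1/2 ↔ 1/2 = 1/2
Q → P = 1/2 → 1/2 = 1/2
~(Q → P) = ~1/2 = 1/2
((P ↔ P) ↔ (R ↔ R)) ∧ ~(Q → P) = 1/2 ∧ 1/2 = 1/2
(P → P) ∧ (((P ↔ P) ↔ (R ↔ R)) ∧ ~(Q → P)) = 1/2 ∧ 1/2 = 1/2
Q ∧ R = 1/2 ∧ 1/2 = 1/2
~(Q ∧ R) = ~1/2 = 1/2
R → R = 1/2 → 1/2 = 1/2
Q → (R → R) = 1/2 → 1/2 = 1/2
Q ↔ (Q → (R → R)) = 1/2 ↔ 1/2 = 1/2
~(Q ∧ R) ↔ (Q ↔ (Q → (R → R))) = 1/2 ↔ 1/2 = 1/2
((P → P) ∧ (((P ↔ P) ↔ (R ↔ R)) ∧ ~(Q → P))) ∧ (~(Q ∧ R) ↔ (Q ↔ (Q → (R → R)))) = 1/2 ∧ 1/2 = 1/2
R → R = 1/2 → 1/2 = 1/2
Q ∧ P = 1/2 ∧ 1/2 = 1/2
(R → R) ↔ (Q ∧ P) = 1/2 ↔ 1/2 = 1/2
~P = ~1/2 = 1/2
P ∧ R = 1/2 ∧ 1/2 = 1/2
~P ∧ (P ∧ R) = 1/2 ∧ 1/2 = 1/2
~Q = ~1/2 = 1/2
Q ↔ Q = 1/2 ↔ 1/2 = 1/2
Q ↔ R = 1/2 ↔ 1/2 = 1/2
(Q ↔ Q) ↔ (Q ↔ R) = 1/2 ↔ 1/2 = 1/2
~Q ↔ ((Q ↔ Q) ↔ (Q ↔ R)) = 1/2 ↔ 1/2 = 1/2
(~P ∧ (P ∧ R)) → (~Q ↔ ((Q ↔ Q) ↔ (Q ↔ R))) = 1/2 → 1/2 = 1/2
((R → R) ↔ (Q ∧ P)) ↔ ((~P ∧ (P ∧ R)) → (~Q ↔ ((Q ↔ Q) ↔ (Q ↔ R)))) = 1/2 ↔ 1/2 = 1/2
(((P → P) ∧ (((P ↔ P) ↔ (R ↔ R)) ∧ ~(Q → P))) ∧ (~(Q ∧ R) ↔ (Q ↔ (Q → (R → R))))) → (((R → R) ↔ (Q ∧ P)) ↔ ((~P ∧ (P ∧ R)) → (~Q ↔ ((Q ↔ Q) ↔ (Q ↔ R))))) = 1/2 → 1/2 = 1/2
~((((P → P) ∧ (((P ↔ P) ↔ (R ↔ R)) ∧ ~(Q → P))) ∧ (~(Q ∧ R) ↔ (Q ↔ (Q → (R → R))))) → (((R → R) ↔ (Q ∧ P)) ↔ ((~P ∧ (P ∧ R)) → (~Q ↔ ((Q ↔ Q) ↔ (Q ↔ R)))))) = ~1/2 = 1/2

1/2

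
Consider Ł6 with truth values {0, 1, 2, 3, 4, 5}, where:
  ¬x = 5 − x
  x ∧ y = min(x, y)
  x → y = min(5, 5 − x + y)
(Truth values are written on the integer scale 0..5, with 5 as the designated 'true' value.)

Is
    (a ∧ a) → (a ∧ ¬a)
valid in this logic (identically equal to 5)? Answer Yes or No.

No

Counterexample: take a = 3.
a ∧ a = 3 ∧ 3 = 3
¬a = ¬3 = 2
a ∧ ¬a = 3 ∧ 2 = 2
(a ∧ a) → (a ∧ ¬a) = 3 → 2 = 4
This gives 4 ≠ 5.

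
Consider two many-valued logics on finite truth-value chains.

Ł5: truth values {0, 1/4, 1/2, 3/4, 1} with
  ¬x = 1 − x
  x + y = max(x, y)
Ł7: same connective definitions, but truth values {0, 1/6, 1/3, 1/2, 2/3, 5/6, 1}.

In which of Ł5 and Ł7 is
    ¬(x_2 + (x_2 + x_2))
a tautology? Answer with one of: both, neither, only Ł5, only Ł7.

neither

In Ł5: at x_2 = 1/4 the value is 3/4 — not a tautology.
In Ł7: at x_2 = 1/6 the value is 5/6 — not a tautology.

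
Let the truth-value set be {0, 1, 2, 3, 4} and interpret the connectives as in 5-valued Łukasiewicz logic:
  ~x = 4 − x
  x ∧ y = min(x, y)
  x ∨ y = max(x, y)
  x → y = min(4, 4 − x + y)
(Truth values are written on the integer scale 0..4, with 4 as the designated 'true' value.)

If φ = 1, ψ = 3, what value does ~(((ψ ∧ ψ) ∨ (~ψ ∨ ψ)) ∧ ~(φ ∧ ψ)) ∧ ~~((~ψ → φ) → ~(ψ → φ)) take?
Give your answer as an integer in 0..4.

1

ψ ∧ ψ = 3 ∧ 3 = 3
~ψ = ~3 = 1
~ψ ∨ ψ = 1 ∨ 3 = 3
(ψ ∧ ψ) ∨ (~ψ ∨ ψ) = 3 ∨ 3 = 3
φ ∧ ψ = 1 ∧ 3 = 1
~(φ ∧ ψ) = ~1 = 3
((ψ ∧ ψ) ∨ (~ψ ∨ ψ)) ∧ ~(φ ∧ ψ) = 3 ∧ 3 = 3
~(((ψ ∧ ψ) ∨ (~ψ ∨ ψ)) ∧ ~(φ ∧ ψ)) = ~3 = 1
~ψ = ~3 = 1
~ψ → φ = 1 → 1 = 4
ψ → φ = 3 → 1 = 2
~(ψ → φ) = ~2 = 2
(~ψ → φ) → ~(ψ → φ) = 4 → 2 = 2
~((~ψ → φ) → ~(ψ → φ)) = ~2 = 2
~~((~ψ → φ) → ~(ψ → φ)) = ~2 = 2
~(((ψ ∧ ψ) ∨ (~ψ ∨ ψ)) ∧ ~(φ ∧ ψ)) ∧ ~~((~ψ → φ) → ~(ψ → φ)) = 1 ∧ 2 = 1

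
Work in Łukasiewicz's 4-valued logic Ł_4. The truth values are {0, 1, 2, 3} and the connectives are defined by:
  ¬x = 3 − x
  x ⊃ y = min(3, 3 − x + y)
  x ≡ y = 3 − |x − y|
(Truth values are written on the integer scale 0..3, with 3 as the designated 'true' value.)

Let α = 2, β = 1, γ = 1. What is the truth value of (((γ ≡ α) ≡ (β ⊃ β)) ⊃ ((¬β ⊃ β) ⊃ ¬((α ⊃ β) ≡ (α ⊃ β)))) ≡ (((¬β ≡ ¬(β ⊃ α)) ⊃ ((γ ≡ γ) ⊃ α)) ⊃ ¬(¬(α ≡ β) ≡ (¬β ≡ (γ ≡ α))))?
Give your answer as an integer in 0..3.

γ ≡ α = 1 ≡ 2 = 2
β ⊃ β = 1 ⊃ 1 = 3
(γ ≡ α) ≡ (β ⊃ β) = 2 ≡ 3 = 2
¬β = ¬1 = 2
¬β ⊃ β = 2 ⊃ 1 = 2
α ⊃ β = 2 ⊃ 1 = 2
α ⊃ β = 2 ⊃ 1 = 2
(α ⊃ β) ≡ (α ⊃ β) = 2 ≡ 2 = 3
¬((α ⊃ β) ≡ (α ⊃ β)) = ¬3 = 0
(¬β ⊃ β) ⊃ ¬((α ⊃ β) ≡ (α ⊃ β)) = 2 ⊃ 0 = 1
((γ ≡ α) ≡ (β ⊃ β)) ⊃ ((¬β ⊃ β) ⊃ ¬((α ⊃ β) ≡ (α ⊃ β))) = 2 ⊃ 1 = 2
¬β = ¬1 = 2
β ⊃ α = 1 ⊃ 2 = 3
¬(β ⊃ α) = ¬3 = 0
¬β ≡ ¬(β ⊃ α) = 2 ≡ 0 = 1
γ ≡ γ = 1 ≡ 1 = 3
(γ ≡ γ) ⊃ α = 3 ⊃ 2 = 2
(¬β ≡ ¬(β ⊃ α)) ⊃ ((γ ≡ γ) ⊃ α) = 1 ⊃ 2 = 3
α ≡ β = 2 ≡ 1 = 2
¬(α ≡ β) = ¬2 = 1
¬β = ¬1 = 2
γ ≡ α = 1 ≡ 2 = 2
¬β ≡ (γ ≡ α) = 2 ≡ 2 = 3
¬(α ≡ β) ≡ (¬β ≡ (γ ≡ α)) = 1 ≡ 3 = 1
¬(¬(α ≡ β) ≡ (¬β ≡ (γ ≡ α))) = ¬1 = 2
((¬β ≡ ¬(β ⊃ α)) ⊃ ((γ ≡ γ) ⊃ α)) ⊃ ¬(¬(α ≡ β) ≡ (¬β ≡ (γ ≡ α))) = 3 ⊃ 2 = 2
(((γ ≡ α) ≡ (β ⊃ β)) ⊃ ((¬β ⊃ β) ⊃ ¬((α ⊃ β) ≡ (α ⊃ β)))) ≡ (((¬β ≡ ¬(β ⊃ α)) ⊃ ((γ ≡ γ) ⊃ α)) ⊃ ¬(¬(α ≡ β) ≡ (¬β ≡ (γ ≡ α)))) = 2 ≡ 2 = 3

3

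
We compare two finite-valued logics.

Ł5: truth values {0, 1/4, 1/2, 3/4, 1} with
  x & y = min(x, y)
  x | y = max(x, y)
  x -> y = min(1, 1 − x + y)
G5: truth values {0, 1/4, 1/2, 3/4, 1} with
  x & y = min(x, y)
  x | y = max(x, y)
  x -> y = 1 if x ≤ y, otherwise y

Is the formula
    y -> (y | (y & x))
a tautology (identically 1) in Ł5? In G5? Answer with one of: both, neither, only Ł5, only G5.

both

In Ł5: every assignment gives 1 — tautology.
In G5: every assignment gives 1 — tautology.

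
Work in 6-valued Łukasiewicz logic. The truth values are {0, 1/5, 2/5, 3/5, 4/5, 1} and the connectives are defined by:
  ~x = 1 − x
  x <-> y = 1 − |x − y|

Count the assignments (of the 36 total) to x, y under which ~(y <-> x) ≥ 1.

2

value 1: 2 assignments (counts)
value 4/5: 4 assignments
value 3/5: 6 assignments
value 2/5: 8 assignments
value 1/5: 10 assignments
value 0: 6 assignments
So 2 of the 36 assignments meet the threshold.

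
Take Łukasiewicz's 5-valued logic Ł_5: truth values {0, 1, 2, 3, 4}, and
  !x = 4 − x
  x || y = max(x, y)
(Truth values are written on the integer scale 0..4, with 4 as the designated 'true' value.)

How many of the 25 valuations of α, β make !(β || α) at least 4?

value 4: 1 assignment (counts)
value 3: 3 assignments
value 2: 5 assignments
value 1: 7 assignments
value 0: 9 assignments
So 1 of the 25 assignments meets the threshold.

1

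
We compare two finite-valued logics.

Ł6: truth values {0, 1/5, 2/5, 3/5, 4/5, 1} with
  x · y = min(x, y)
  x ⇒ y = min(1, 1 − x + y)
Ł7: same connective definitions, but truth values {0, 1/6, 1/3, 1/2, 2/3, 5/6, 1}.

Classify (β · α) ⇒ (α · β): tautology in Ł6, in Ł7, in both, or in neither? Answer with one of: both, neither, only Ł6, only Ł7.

In Ł6: every assignment gives 1 — tautology.
In Ł7: every assignment gives 1 — tautology.

both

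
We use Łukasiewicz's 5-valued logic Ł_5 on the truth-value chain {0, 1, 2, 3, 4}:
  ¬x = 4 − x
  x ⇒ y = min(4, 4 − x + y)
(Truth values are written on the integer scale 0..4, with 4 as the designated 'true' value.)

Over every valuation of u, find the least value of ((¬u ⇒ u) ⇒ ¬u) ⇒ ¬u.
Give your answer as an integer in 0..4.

3

Take u = 1:
¬u = ¬1 = 3
¬u ⇒ u = 3 ⇒ 1 = 2
¬u = ¬1 = 3
(¬u ⇒ u) ⇒ ¬u = 2 ⇒ 3 = 4
¬u = ¬1 = 3
((¬u ⇒ u) ⇒ ¬u) ⇒ ¬u = 4 ⇒ 3 = 3
No assignment yields a value below 3, so this is the minimum.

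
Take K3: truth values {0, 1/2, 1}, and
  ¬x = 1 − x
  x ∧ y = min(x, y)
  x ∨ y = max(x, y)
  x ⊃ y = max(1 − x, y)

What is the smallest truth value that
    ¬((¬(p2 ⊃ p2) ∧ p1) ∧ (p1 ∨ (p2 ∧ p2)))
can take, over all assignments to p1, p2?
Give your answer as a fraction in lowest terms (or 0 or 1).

1/2

Take p1 = 1/2, p2 = 1/2:
p2 ⊃ p2 = 1/2 ⊃ 1/2 = 1/2
¬(p2 ⊃ p2) = ¬1/2 = 1/2
¬(p2 ⊃ p2) ∧ p1 = 1/2 ∧ 1/2 = 1/2
p2 ∧ p2 = 1/2 ∧ 1/2 = 1/2
p1 ∨ (p2 ∧ p2) = 1/2 ∨ 1/2 = 1/2
(¬(p2 ⊃ p2) ∧ p1) ∧ (p1 ∨ (p2 ∧ p2)) = 1/2 ∧ 1/2 = 1/2
¬((¬(p2 ⊃ p2) ∧ p1) ∧ (p1 ∨ (p2 ∧ p2))) = ¬1/2 = 1/2
No assignment yields a value below 1/2, so this is the minimum.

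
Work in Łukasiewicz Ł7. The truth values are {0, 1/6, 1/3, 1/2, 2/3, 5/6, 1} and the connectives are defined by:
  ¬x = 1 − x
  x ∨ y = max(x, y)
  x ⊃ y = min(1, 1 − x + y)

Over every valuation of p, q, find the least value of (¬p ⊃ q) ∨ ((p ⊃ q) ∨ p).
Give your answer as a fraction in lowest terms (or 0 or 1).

1/2

Take p = 1/2, q = 0:
¬p = ¬1/2 = 1/2
¬p ⊃ q = 1/2 ⊃ 0 = 1/2
p ⊃ q = 1/2 ⊃ 0 = 1/2
(p ⊃ q) ∨ p = 1/2 ∨ 1/2 = 1/2
(¬p ⊃ q) ∨ ((p ⊃ q) ∨ p) = 1/2 ∨ 1/2 = 1/2
No assignment yields a value below 1/2, so this is the minimum.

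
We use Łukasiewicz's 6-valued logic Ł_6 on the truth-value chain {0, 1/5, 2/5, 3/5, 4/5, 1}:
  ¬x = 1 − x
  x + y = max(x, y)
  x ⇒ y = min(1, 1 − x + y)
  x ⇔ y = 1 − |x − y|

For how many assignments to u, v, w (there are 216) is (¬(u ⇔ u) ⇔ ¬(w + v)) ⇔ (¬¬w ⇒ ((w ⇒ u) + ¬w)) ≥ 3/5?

143

value 1: 38 assignments (counts)
value 4/5: 55 assignments (counts)
value 3/5: 50 assignments (counts)
value 2/5: 37 assignments
value 1/5: 24 assignments
value 0: 12 assignments
So 143 of the 216 assignments meet the threshold.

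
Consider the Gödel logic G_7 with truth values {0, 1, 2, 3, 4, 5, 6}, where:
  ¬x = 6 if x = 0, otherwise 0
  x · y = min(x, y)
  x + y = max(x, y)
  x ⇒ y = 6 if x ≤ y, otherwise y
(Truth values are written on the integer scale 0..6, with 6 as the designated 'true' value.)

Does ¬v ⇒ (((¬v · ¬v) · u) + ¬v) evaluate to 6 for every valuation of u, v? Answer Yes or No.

At u = 4, v = 4, for instance:
¬v = ¬4 = 0
¬v = ¬4 = 0
¬v = ¬4 = 0
¬v · ¬v = 0 · 0 = 0
(¬v · ¬v) · u = 0 · 4 = 0
((¬v · ¬v) · u) + ¬v = 0 + 0 = 0
¬v ⇒ (((¬v · ¬v) · u) + ¬v) = 0 ⇒ 0 = 6
and checking the remaining 48 assignments likewise gives ≥ 6 in every case.

Yes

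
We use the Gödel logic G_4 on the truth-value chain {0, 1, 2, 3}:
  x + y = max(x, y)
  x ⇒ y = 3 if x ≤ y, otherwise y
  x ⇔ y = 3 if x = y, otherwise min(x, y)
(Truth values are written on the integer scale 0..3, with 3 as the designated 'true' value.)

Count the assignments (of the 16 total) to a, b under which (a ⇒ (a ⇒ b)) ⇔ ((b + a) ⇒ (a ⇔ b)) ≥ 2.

11

a = 0, b = 0 ↦ 3  ≥
a = 0, b = 1 ↦ 0  <
a = 0, b = 2 ↦ 0  <
a = 0, b = 3 ↦ 0  <
a = 1, b = 0 ↦ 3  ≥
a = 1, b = 1 ↦ 3  ≥
a = 1, b = 2 ↦ 1  <
a = 1, b = 3 ↦ 1  <
a = 2, b = 0 ↦ 3  ≥
a = 2, b = 1 ↦ 3  ≥
a = 2, b = 2 ↦ 3  ≥
a = 2, b = 3 ↦ 2  ≥
a = 3, b = 0 ↦ 3  ≥
a = 3, b = 1 ↦ 3  ≥
a = 3, b = 2 ↦ 3  ≥
a = 3, b = 3 ↦ 3  ≥
So 11 of the 16 assignments meet the threshold.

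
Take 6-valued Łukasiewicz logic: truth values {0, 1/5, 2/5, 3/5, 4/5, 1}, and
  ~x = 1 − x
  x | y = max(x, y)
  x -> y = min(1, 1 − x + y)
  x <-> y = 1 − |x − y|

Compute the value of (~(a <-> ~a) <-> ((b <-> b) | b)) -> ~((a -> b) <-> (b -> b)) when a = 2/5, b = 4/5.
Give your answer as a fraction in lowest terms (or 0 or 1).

~a = ~2/5 = 3/5
a <-> ~a = 2/5 <-> 3/5 = 4/5
~(a <-> ~a) = ~4/5 = 1/5
b <-> b = 4/5 <-> 4/5 = 1
(b <-> b) | b = 1 | 4/5 = 1
~(a <-> ~a) <-> ((b <-> b) | b) = 1/5 <-> 1 = 1/5
a -> b = 2/5 -> 4/5 = 1
b -> b = 4/5 -> 4/5 = 1
(a -> b) <-> (b -> b) = 1 <-> 1 = 1
~((a -> b) <-> (b -> b)) = ~1 = 0
(~(a <-> ~a) <-> ((b <-> b) | b)) -> ~((a -> b) <-> (b -> b)) = 1/5 -> 0 = 4/5

4/5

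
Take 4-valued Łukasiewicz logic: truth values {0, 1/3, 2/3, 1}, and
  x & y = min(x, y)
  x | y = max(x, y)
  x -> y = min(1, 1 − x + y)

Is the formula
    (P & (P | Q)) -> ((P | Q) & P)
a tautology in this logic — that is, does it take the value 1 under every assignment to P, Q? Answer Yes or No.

Yes

P = 0, Q = 0 ↦ 1
P = 0, Q = 1/3 ↦ 1
P = 0, Q = 2/3 ↦ 1
P = 0, Q = 1 ↦ 1
P = 1/3, Q = 0 ↦ 1
P = 1/3, Q = 1/3 ↦ 1
P = 1/3, Q = 2/3 ↦ 1
P = 1/3, Q = 1 ↦ 1
P = 2/3, Q = 0 ↦ 1
P = 2/3, Q = 1/3 ↦ 1
P = 2/3, Q = 2/3 ↦ 1
P = 2/3, Q = 1 ↦ 1
P = 1, Q = 0 ↦ 1
P = 1, Q = 1/3 ↦ 1
P = 1, Q = 2/3 ↦ 1
P = 1, Q = 1 ↦ 1
Every assignment gives a value ≥ 1.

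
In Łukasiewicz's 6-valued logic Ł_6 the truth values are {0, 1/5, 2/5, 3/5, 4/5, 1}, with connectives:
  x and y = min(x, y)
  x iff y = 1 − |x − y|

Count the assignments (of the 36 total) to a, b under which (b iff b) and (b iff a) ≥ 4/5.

value 1: 6 assignments (counts)
value 4/5: 10 assignments (counts)
value 3/5: 8 assignments
value 2/5: 6 assignments
value 1/5: 4 assignments
value 0: 2 assignments
So 16 of the 36 assignments meet the threshold.

16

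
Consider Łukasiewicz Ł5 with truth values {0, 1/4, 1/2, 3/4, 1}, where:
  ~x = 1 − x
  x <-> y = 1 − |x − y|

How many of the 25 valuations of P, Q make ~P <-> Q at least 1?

5

value 1: 5 assignments (counts)
value 3/4: 8 assignments
value 1/2: 6 assignments
value 1/4: 4 assignments
value 0: 2 assignments
So 5 of the 25 assignments meet the threshold.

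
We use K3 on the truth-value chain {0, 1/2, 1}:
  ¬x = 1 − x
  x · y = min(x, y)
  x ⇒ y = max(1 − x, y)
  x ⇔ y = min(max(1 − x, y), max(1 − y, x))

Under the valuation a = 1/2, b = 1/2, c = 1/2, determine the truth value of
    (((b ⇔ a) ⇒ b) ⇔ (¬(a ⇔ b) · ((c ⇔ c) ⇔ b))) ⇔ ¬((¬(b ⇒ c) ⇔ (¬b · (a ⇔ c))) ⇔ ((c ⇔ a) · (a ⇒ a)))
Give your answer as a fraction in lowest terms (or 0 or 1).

b ⇔ a = 1/2 ⇔ 1/2 = 1/2
(b ⇔ a) ⇒ b = 1/2 ⇒ 1/2 = 1/2
a ⇔ b = 1/2 ⇔ 1/2 = 1/2
¬(a ⇔ b) = ¬1/2 = 1/2
c ⇔ c = 1/2 ⇔ 1/2 = 1/2
(c ⇔ c) ⇔ b = 1/2 ⇔ 1/2 = 1/2
¬(a ⇔ b) · ((c ⇔ c) ⇔ b) = 1/2 · 1/2 = 1/2
((b ⇔ a) ⇒ b) ⇔ (¬(a ⇔ b) · ((c ⇔ c) ⇔ b)) = 1/2 ⇔ 1/2 = 1/2
b ⇒ c = 1/2 ⇒ 1/2 = 1/2
¬(b ⇒ c) = ¬1/2 = 1/2
¬b = ¬1/2 = 1/2
a ⇔ c = 1/2 ⇔ 1/2 = 1/2
¬b · (a ⇔ c) = 1/2 · 1/2 = 1/2
¬(b ⇒ c) ⇔ (¬b · (a ⇔ c)) = 1/2 ⇔ 1/2 = 1/2
c ⇔ a = 1/2 ⇔ 1/2 = 1/2
a ⇒ a = 1/2 ⇒ 1/2 = 1/2
(c ⇔ a) · (a ⇒ a) = 1/2 · 1/2 = 1/2
(¬(b ⇒ c) ⇔ (¬b · (a ⇔ c))) ⇔ ((c ⇔ a) · (a ⇒ a)) = 1/2 ⇔ 1/2 = 1/2
¬((¬(b ⇒ c) ⇔ (¬b · (a ⇔ c))) ⇔ ((c ⇔ a) · (a ⇒ a))) = ¬1/2 = 1/2
(((b ⇔ a) ⇒ b) ⇔ (¬(a ⇔ b) · ((c ⇔ c) ⇔ b))) ⇔ ¬((¬(b ⇒ c) ⇔ (¬b · (a ⇔ c))) ⇔ ((c ⇔ a) · (a ⇒ a))) = 1/2 ⇔ 1/2 = 1/2

1/2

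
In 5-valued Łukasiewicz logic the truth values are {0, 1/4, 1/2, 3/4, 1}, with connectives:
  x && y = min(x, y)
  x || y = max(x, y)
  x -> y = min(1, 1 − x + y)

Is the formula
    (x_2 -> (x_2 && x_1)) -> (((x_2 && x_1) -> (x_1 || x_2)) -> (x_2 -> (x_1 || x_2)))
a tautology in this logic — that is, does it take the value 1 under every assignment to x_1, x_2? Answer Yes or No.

Yes

At x_1 = 1/4, x_2 = 1, for instance:
x_2 && x_1 = 1 && 1/4 = 1/4
x_2 -> (x_2 && x_1) = 1 -> 1/4 = 1/4
x_1 || x_2 = 1/4 || 1 = 1
(x_2 && x_1) -> (x_1 || x_2) = 1/4 -> 1 = 1
x_2 -> (x_1 || x_2) = 1 -> 1 = 1
((x_2 && x_1) -> (x_1 || x_2)) -> (x_2 -> (x_1 || x_2)) = 1 -> 1 = 1
(x_2 -> (x_2 && x_1)) -> (((x_2 && x_1) -> (x_1 || x_2)) -> (x_2 -> (x_1 || x_2))) = 1/4 -> 1 = 1
and checking the remaining 24 assignments likewise gives ≥ 1 in every case.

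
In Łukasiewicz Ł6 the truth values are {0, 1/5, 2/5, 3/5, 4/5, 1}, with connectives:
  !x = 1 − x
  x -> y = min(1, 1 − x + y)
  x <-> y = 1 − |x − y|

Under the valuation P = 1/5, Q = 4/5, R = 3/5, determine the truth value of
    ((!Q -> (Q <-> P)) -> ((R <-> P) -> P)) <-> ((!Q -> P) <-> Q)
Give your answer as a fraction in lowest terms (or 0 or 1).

!Q = !4/5 = 1/5
Q <-> P = 4/5 <-> 1/5 = 2/5
!Q -> (Q <-> P) = 1/5 -> 2/5 = 1
R <-> P = 3/5 <-> 1/5 = 3/5
(R <-> P) -> P = 3/5 -> 1/5 = 3/5
(!Q -> (Q <-> P)) -> ((R <-> P) -> P) = 1 -> 3/5 = 3/5
!Q = !4/5 = 1/5
!Q -> P = 1/5 -> 1/5 = 1
(!Q -> P) <-> Q = 1 <-> 4/5 = 4/5
((!Q -> (Q <-> P)) -> ((R <-> P) -> P)) <-> ((!Q -> P) <-> Q) = 3/5 <-> 4/5 = 4/5

4/5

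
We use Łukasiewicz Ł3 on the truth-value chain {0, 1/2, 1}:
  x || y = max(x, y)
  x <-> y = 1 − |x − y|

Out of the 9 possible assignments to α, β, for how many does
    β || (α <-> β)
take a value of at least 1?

5

α = 0, β = 0 ↦ 1  ≥
α = 0, β = 1/2 ↦ 1/2  <
α = 0, β = 1 ↦ 1  ≥
α = 1/2, β = 0 ↦ 1/2  <
α = 1/2, β = 1/2 ↦ 1  ≥
α = 1/2, β = 1 ↦ 1  ≥
α = 1, β = 0 ↦ 0  <
α = 1, β = 1/2 ↦ 1/2  <
α = 1, β = 1 ↦ 1  ≥
So 5 of the 9 assignments meet the threshold.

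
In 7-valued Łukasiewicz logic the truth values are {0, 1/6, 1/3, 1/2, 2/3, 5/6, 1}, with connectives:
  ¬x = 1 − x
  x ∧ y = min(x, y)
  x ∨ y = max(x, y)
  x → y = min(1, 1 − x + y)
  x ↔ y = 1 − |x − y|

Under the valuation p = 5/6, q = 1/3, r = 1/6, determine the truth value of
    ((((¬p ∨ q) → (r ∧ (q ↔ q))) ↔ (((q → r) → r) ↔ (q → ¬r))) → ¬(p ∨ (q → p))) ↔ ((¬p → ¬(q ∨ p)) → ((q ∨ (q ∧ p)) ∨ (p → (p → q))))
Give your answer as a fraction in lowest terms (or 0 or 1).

¬p = ¬5/6 = 1/6
¬p ∨ q = 1/6 ∨ 1/3 = 1/3
q ↔ q = 1/3 ↔ 1/3 = 1
r ∧ (q ↔ q) = 1/6 ∧ 1 = 1/6
(¬p ∨ q) → (r ∧ (q ↔ q)) = 1/3 → 1/6 = 5/6
q → r = 1/3 → 1/6 = 5/6
(q → r) → r = 5/6 → 1/6 = 1/3
¬r = ¬1/6 = 5/6
q → ¬r = 1/3 → 5/6 = 1
((q → r) → r) ↔ (q → ¬r) = 1/3 ↔ 1 = 1/3
((¬p ∨ q) → (r ∧ (q ↔ q))) ↔ (((q → r) → r) ↔ (q → ¬r)) = 5/6 ↔ 1/3 = 1/2
q → p = 1/3 → 5/6 = 1
p ∨ (q → p) = 5/6 ∨ 1 = 1
¬(p ∨ (q → p)) = ¬1 = 0
(((¬p ∨ q) → (r ∧ (q ↔ q))) ↔ (((q → r) → r) ↔ (q → ¬r))) → ¬(p ∨ (q → p)) = 1/2 → 0 = 1/2
¬p = ¬5/6 = 1/6
q ∨ p = 1/3 ∨ 5/6 = 5/6
¬(q ∨ p) = ¬5/6 = 1/6
¬p → ¬(q ∨ p) = 1/6 → 1/6 = 1
q ∧ p = 1/3 ∧ 5/6 = 1/3
q ∨ (q ∧ p) = 1/3 ∨ 1/3 = 1/3
p → q = 5/6 → 1/3 = 1/2
p → (p → q) = 5/6 → 1/2 = 2/3
(q ∨ (q ∧ p)) ∨ (p → (p → q)) = 1/3 ∨ 2/3 = 2/3
(¬p → ¬(q ∨ p)) → ((q ∨ (q ∧ p)) ∨ (p → (p → q))) = 1 → 2/3 = 2/3
((((¬p ∨ q) → (r ∧ (q ↔ q))) ↔ (((q → r) → r) ↔ (q → ¬r))) → ¬(p ∨ (q → p))) ↔ ((¬p → ¬(q ∨ p)) → ((q ∨ (q ∧ p)) ∨ (p → (p → q)))) = 1/2 ↔ 2/3 = 5/6

5/6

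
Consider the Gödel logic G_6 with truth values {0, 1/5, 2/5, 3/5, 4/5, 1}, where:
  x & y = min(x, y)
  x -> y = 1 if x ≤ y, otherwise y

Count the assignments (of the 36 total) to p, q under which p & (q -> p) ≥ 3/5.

value 1: 6 assignments (counts)
value 4/5: 6 assignments (counts)
value 3/5: 6 assignments (counts)
value 2/5: 6 assignments
value 1/5: 6 assignments
value 0: 6 assignments
So 18 of the 36 assignments meet the threshold.

18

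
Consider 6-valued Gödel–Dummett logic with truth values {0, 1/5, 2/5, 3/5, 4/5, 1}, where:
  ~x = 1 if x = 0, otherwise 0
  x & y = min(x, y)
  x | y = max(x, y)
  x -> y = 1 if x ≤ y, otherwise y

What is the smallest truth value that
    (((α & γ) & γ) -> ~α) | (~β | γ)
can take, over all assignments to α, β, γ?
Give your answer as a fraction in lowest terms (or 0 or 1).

Take α = 1/5, β = 1/5, γ = 1/5:
α & γ = 1/5 & 1/5 = 1/5
(α & γ) & γ = 1/5 & 1/5 = 1/5
~α = ~1/5 = 0
((α & γ) & γ) -> ~α = 1/5 -> 0 = 0
~β = ~1/5 = 0
~β | γ = 0 | 1/5 = 1/5
(((α & γ) & γ) -> ~α) | (~β | γ) = 0 | 1/5 = 1/5
No assignment yields a value below 1/5, so this is the minimum.

1/5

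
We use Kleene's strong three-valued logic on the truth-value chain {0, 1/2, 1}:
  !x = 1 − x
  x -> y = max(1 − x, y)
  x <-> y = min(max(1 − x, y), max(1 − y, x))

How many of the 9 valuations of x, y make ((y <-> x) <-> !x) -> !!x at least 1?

x = 0, y = 0 ↦ 0  <
x = 0, y = 1/2 ↦ 1/2  <
x = 0, y = 1 ↦ 1  ≥
x = 1/2, y = 0 ↦ 1/2  <
x = 1/2, y = 1/2 ↦ 1/2  <
x = 1/2, y = 1 ↦ 1/2  <
x = 1, y = 0 ↦ 1  ≥
x = 1, y = 1/2 ↦ 1  ≥
x = 1, y = 1 ↦ 1  ≥
So 4 of the 9 assignments meet the threshold.

4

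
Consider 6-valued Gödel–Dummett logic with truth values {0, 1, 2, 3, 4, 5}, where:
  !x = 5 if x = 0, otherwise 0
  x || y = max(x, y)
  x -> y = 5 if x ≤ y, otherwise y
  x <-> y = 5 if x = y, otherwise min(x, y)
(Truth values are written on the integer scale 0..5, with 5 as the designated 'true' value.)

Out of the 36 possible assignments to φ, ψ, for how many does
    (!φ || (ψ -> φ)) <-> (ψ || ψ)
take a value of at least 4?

value 5: 2 assignments (counts)
value 4: 4 assignments (counts)
value 3: 6 assignments
value 2: 8 assignments
value 1: 10 assignments
value 0: 6 assignments
So 6 of the 36 assignments meet the threshold.

6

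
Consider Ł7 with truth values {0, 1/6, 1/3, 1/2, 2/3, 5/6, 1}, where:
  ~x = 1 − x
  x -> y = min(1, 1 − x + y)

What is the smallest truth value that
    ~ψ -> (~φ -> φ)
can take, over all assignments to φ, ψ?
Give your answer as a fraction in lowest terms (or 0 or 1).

Take φ = 0, ψ = 0:
~ψ = ~0 = 1
~φ = ~0 = 1
~φ -> φ = 1 -> 0 = 0
~ψ -> (~φ -> φ) = 1 -> 0 = 0
No assignment yields a value below 0, so this is the minimum.

0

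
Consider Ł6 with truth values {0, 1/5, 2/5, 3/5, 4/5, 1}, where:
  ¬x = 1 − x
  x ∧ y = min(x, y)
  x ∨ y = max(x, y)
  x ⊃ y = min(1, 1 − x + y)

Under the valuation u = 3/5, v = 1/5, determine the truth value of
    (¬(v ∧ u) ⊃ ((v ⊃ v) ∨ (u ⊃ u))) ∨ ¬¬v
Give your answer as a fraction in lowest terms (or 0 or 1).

1

v ∧ u = 1/5 ∧ 3/5 = 1/5
¬(v ∧ u) = ¬1/5 = 4/5
v ⊃ v = 1/5 ⊃ 1/5 = 1
u ⊃ u = 3/5 ⊃ 3/5 = 1
(v ⊃ v) ∨ (u ⊃ u) = 1 ∨ 1 = 1
¬(v ∧ u) ⊃ ((v ⊃ v) ∨ (u ⊃ u)) = 4/5 ⊃ 1 = 1
¬v = ¬1/5 = 4/5
¬¬v = ¬4/5 = 1/5
(¬(v ∧ u) ⊃ ((v ⊃ v) ∨ (u ⊃ u))) ∨ ¬¬v = 1 ∨ 1/5 = 1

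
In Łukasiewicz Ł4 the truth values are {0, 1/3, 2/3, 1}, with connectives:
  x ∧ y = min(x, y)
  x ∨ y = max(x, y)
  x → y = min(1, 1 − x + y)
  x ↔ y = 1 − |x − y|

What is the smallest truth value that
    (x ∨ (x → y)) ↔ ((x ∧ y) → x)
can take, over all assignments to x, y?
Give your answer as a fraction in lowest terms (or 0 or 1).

2/3

Take x = 1/3, y = 0:
x → y = 1/3 → 0 = 2/3
x ∨ (x → y) = 1/3 ∨ 2/3 = 2/3
x ∧ y = 1/3 ∧ 0 = 0
(x ∧ y) → x = 0 → 1/3 = 1
(x ∨ (x → y)) ↔ ((x ∧ y) → x) = 2/3 ↔ 1 = 2/3
No assignment yields a value below 2/3, so this is the minimum.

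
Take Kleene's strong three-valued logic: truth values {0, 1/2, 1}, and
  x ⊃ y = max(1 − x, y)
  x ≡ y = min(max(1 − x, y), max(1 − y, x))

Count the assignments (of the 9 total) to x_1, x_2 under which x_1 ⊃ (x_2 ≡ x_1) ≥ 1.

x_1 = 0, x_2 = 0 ↦ 1  ≥
x_1 = 0, x_2 = 1/2 ↦ 1  ≥
x_1 = 0, x_2 = 1 ↦ 1  ≥
x_1 = 1/2, x_2 = 0 ↦ 1/2  <
x_1 = 1/2, x_2 = 1/2 ↦ 1/2  <
x_1 = 1/2, x_2 = 1 ↦ 1/2  <
x_1 = 1, x_2 = 0 ↦ 0  <
x_1 = 1, x_2 = 1/2 ↦ 1/2  <
x_1 = 1, x_2 = 1 ↦ 1  ≥
So 4 of the 9 assignments meet the threshold.

4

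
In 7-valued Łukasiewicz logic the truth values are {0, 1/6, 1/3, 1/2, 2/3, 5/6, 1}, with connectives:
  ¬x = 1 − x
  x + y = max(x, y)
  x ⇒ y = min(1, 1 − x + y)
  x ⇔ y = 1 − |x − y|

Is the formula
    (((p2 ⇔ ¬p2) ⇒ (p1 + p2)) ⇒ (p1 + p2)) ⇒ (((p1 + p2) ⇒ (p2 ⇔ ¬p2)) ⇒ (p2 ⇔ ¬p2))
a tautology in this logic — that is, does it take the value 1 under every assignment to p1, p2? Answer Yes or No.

At p1 = 5/6, p2 = 1/3, for instance:
¬p2 = ¬1/3 = 2/3
p2 ⇔ ¬p2 = 1/3 ⇔ 2/3 = 2/3
p1 + p2 = 5/6 + 1/3 = 5/6
(p2 ⇔ ¬p2) ⇒ (p1 + p2) = 2/3 ⇒ 5/6 = 1
((p2 ⇔ ¬p2) ⇒ (p1 + p2)) ⇒ (p1 + p2) = 1 ⇒ 5/6 = 5/6
(p1 + p2) ⇒ (p2 ⇔ ¬p2) = 5/6 ⇒ 2/3 = 5/6
((p1 + p2) ⇒ (p2 ⇔ ¬p2)) ⇒ (p2 ⇔ ¬p2) = 5/6 ⇒ 2/3 = 5/6
(((p2 ⇔ ¬p2) ⇒ (p1 + p2)) ⇒ (p1 + p2)) ⇒ (((p1 + p2) ⇒ (p2 ⇔ ¬p2)) ⇒ (p2 ⇔ ¬p2)) = 5/6 ⇒ 5/6 = 1
and checking the remaining 48 assignments likewise gives ≥ 1 in every case.

Yes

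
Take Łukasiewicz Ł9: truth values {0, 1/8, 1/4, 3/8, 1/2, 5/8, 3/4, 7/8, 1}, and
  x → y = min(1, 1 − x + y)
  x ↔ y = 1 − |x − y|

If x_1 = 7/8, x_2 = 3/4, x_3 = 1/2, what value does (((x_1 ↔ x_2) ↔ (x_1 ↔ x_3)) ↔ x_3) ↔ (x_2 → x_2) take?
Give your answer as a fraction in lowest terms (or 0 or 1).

x_1 ↔ x_2 = 7/8 ↔ 3/4 = 7/8
x_1 ↔ x_3 = 7/8 ↔ 1/2 = 5/8
(x_1 ↔ x_2) ↔ (x_1 ↔ x_3) = 7/8 ↔ 5/8 = 3/4
((x_1 ↔ x_2) ↔ (x_1 ↔ x_3)) ↔ x_3 = 3/4 ↔ 1/2 = 3/4
x_2 → x_2 = 3/4 → 3/4 = 1
(((x_1 ↔ x_2) ↔ (x_1 ↔ x_3)) ↔ x_3) ↔ (x_2 → x_2) = 3/4 ↔ 1 = 3/4

3/4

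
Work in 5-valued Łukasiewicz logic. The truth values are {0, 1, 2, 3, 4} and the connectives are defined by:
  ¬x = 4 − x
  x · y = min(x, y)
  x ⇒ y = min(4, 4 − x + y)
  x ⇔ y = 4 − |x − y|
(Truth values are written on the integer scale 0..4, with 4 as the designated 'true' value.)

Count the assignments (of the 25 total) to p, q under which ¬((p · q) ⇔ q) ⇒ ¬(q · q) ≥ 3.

value 4: 19 assignments (counts)
value 3: 2 assignments (counts)
value 2: 2 assignments
value 1: 1 assignment
value 0: 1 assignment
So 21 of the 25 assignments meet the threshold.

21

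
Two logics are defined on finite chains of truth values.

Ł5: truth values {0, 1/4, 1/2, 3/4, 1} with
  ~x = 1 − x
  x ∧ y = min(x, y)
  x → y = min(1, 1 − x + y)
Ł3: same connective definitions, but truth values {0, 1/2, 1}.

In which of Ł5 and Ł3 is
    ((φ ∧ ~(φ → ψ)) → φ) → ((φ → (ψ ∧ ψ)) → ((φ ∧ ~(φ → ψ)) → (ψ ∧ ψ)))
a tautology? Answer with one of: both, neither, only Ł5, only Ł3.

In Ł5: every assignment gives 1 — tautology.
In Ł3: every assignment gives 1 — tautology.

both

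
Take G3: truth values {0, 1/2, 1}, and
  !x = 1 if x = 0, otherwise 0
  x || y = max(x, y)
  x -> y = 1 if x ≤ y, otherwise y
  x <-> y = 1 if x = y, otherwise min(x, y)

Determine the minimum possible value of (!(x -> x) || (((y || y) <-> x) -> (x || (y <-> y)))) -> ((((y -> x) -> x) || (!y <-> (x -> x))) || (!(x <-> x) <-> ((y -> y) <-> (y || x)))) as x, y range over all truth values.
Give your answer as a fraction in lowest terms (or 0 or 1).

1/2

Take x = 1/2, y = 1/2:
x -> x = 1/2 -> 1/2 = 1
!(x -> x) = !1 = 0
y || y = 1/2 || 1/2 = 1/2
(y || y) <-> x = 1/2 <-> 1/2 = 1
y <-> y = 1/2 <-> 1/2 = 1
x || (y <-> y) = 1/2 || 1 = 1
((y || y) <-> x) -> (x || (y <-> y)) = 1 -> 1 = 1
!(x -> x) || (((y || y) <-> x) -> (x || (y <-> y))) = 0 || 1 = 1
y -> x = 1/2 -> 1/2 = 1
(y -> x) -> x = 1 -> 1/2 = 1/2
!y = !1/2 = 0
x -> x = 1/2 -> 1/2 = 1
!y <-> (x -> x) = 0 <-> 1 = 0
((y -> x) -> x) || (!y <-> (x -> x)) = 1/2 || 0 = 1/2
x <-> x = 1/2 <-> 1/2 = 1
!(x <-> x) = !1 = 0
y -> y = 1/2 -> 1/2 = 1
y || x = 1/2 || 1/2 = 1/2
(y -> y) <-> (y || x) = 1 <-> 1/2 = 1/2
!(x <-> x) <-> ((y -> y) <-> (y || x)) = 0 <-> 1/2 = 0
(((y -> x) -> x) || (!y <-> (x -> x))) || (!(x <-> x) <-> ((y -> y) <-> (y || x))) = 1/2 || 0 = 1/2
(!(x -> x) || (((y || y) <-> x) -> (x || (y <-> y)))) -> ((((y -> x) -> x) || (!y <-> (x -> x))) || (!(x <-> x) <-> ((y -> y) <-> (y || x)))) = 1 -> 1/2 = 1/2
No assignment yields a value below 1/2, so this is the minimum.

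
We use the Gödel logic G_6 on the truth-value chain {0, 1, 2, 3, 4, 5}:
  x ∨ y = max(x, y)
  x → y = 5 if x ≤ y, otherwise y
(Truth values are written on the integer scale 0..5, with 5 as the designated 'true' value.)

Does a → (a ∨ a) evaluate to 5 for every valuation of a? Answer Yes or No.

a = 0 ↦ 5
a = 1 ↦ 5
a = 2 ↦ 5
a = 3 ↦ 5
a = 4 ↦ 5
a = 5 ↦ 5
Every assignment gives a value ≥ 5.

Yes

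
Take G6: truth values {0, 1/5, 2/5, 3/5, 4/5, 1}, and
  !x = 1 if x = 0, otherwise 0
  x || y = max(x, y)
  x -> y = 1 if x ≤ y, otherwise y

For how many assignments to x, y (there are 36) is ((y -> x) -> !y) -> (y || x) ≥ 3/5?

value 1: 27 assignments (counts)
value 4/5: 2 assignments (counts)
value 3/5: 2 assignments (counts)
value 2/5: 2 assignments
value 1/5: 2 assignments
value 0: 1 assignment
So 31 of the 36 assignments meet the threshold.

31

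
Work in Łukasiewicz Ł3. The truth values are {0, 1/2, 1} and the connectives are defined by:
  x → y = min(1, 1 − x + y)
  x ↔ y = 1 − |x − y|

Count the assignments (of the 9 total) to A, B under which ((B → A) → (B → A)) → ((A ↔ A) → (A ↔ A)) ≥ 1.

A = 0, B = 0 ↦ 1  ≥
A = 0, B = 1/2 ↦ 1  ≥
A = 0, B = 1 ↦ 1  ≥
A = 1/2, B = 0 ↦ 1  ≥
A = 1/2, B = 1/2 ↦ 1  ≥
A = 1/2, B = 1 ↦ 1  ≥
A = 1, B = 0 ↦ 1  ≥
A = 1, B = 1/2 ↦ 1  ≥
A = 1, B = 1 ↦ 1  ≥
So 9 of the 9 assignments meet the threshold.

9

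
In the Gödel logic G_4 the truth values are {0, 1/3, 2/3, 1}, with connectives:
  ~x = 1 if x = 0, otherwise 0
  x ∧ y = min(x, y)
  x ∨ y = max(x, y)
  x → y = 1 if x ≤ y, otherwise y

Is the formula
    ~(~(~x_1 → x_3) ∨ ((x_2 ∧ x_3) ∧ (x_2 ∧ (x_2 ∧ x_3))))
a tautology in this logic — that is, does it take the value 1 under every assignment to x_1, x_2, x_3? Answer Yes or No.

No

Counterexample: take x_1 = 0, x_2 = 0, x_3 = 0.
~x_1 = ~0 = 1
~x_1 → x_3 = 1 → 0 = 0
~(~x_1 → x_3) = ~0 = 1
x_2 ∧ x_3 = 0 ∧ 0 = 0
x_2 ∧ x_3 = 0 ∧ 0 = 0
x_2 ∧ (x_2 ∧ x_3) = 0 ∧ 0 = 0
(x_2 ∧ x_3) ∧ (x_2 ∧ (x_2 ∧ x_3)) = 0 ∧ 0 = 0
~(~x_1 → x_3) ∨ ((x_2 ∧ x_3) ∧ (x_2 ∧ (x_2 ∧ x_3))) = 1 ∨ 0 = 1
~(~(~x_1 → x_3) ∨ ((x_2 ∧ x_3) ∧ (x_2 ∧ (x_2 ∧ x_3)))) = ~1 = 0
This gives 0 ≠ 1.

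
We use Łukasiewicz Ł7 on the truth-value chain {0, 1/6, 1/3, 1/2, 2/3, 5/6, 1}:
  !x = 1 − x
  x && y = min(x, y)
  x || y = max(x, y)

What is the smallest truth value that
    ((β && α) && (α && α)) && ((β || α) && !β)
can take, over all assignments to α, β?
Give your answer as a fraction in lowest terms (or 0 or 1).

0

Take α = 0, β = 0:
β && α = 0 && 0 = 0
α && α = 0 && 0 = 0
(β && α) && (α && α) = 0 && 0 = 0
β || α = 0 || 0 = 0
!β = !0 = 1
(β || α) && !β = 0 && 1 = 0
((β && α) && (α && α)) && ((β || α) && !β) = 0 && 0 = 0
No assignment yields a value below 0, so this is the minimum.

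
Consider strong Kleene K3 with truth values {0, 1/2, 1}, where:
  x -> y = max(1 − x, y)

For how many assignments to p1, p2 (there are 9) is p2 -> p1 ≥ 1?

5

p1 = 0, p2 = 0 ↦ 1  ≥
p1 = 0, p2 = 1/2 ↦ 1/2  <
p1 = 0, p2 = 1 ↦ 0  <
p1 = 1/2, p2 = 0 ↦ 1  ≥
p1 = 1/2, p2 = 1/2 ↦ 1/2  <
p1 = 1/2, p2 = 1 ↦ 1/2  <
p1 = 1, p2 = 0 ↦ 1  ≥
p1 = 1, p2 = 1/2 ↦ 1  ≥
p1 = 1, p2 = 1 ↦ 1  ≥
So 5 of the 9 assignments meet the threshold.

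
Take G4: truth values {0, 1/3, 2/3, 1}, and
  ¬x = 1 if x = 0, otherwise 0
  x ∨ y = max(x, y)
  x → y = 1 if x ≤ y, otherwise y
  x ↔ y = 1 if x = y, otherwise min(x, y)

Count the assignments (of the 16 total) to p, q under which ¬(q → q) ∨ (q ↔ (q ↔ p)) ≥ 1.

7

p = 0, q = 0 ↦ 0  <
p = 0, q = 1/3 ↦ 0  <
p = 0, q = 2/3 ↦ 0  <
p = 0, q = 1 ↦ 0  <
p = 1/3, q = 0 ↦ 1  ≥
p = 1/3, q = 1/3 ↦ 1/3  <
p = 1/3, q = 2/3 ↦ 1/3  <
p = 1/3, q = 1 ↦ 1/3  <
p = 2/3, q = 0 ↦ 1  ≥
p = 2/3, q = 1/3 ↦ 1  ≥
p = 2/3, q = 2/3 ↦ 2/3  <
p = 2/3, q = 1 ↦ 2/3  <
p = 1, q = 0 ↦ 1  ≥
p = 1, q = 1/3 ↦ 1  ≥
p = 1, q = 2/3 ↦ 1  ≥
p = 1, q = 1 ↦ 1  ≥
So 7 of the 16 assignments meet the threshold.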